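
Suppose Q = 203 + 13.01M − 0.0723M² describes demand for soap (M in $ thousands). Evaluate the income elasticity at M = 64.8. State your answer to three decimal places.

At M = 64.8: Q = 742.4574.
dQ/dM = 13.01 − 0.1446M = 3.63992.
η = (dQ/dM)·(M/Q) = 3.63992 × (64.8/742.4574) = 0.318.

0.318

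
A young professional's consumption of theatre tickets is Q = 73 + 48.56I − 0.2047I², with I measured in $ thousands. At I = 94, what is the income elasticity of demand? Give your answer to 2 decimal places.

At I = 94: Q = 2828.9108.
dQ/dI = 48.56 − 0.4094I = 10.07640.
η = (dQ/dI)·(I/Q) = 10.07640 × (94/2828.9108) = 0.33.

0.33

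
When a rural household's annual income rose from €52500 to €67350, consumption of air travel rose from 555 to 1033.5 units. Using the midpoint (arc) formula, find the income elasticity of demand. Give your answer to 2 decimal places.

2.43

ΔQ = 1033.5 − 555 = 478.5; midpoint Q̄ = (555 + 1033.5)/2 = 794.25.
ΔI = 67350 − 52500 = 14850; midpoint Ī = (52500 + 67350)/2 = 59925.
η = (ΔQ/Q̄) ÷ (ΔI/Ī) = (478.5/794.25) ÷ (14850/59925) = 2.43.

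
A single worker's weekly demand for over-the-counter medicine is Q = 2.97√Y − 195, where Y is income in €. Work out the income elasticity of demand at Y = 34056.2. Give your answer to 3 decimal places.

0.776

At Y = 34056.2: Q = 353.093.
dQ/dY = 2.97/(2√Y) = 0.0080469 at this income.
η = (dQ/dY)·(Y/Q) = 0.0080469 × (34056.2/353.093) = 0.776.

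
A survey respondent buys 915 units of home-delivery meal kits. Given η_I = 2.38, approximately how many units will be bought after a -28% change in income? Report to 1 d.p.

%ΔQ ≈ η × %ΔI = 2.38 × (-28%) = -66.64%.
New Q ≈ 915 × (1 − 0.6664) = 305.2.

305.2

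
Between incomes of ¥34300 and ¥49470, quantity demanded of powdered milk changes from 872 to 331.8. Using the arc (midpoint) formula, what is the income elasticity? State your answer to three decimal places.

ΔQ = 331.8 − 872 = -540.2; midpoint Q̄ = (872 + 331.8)/2 = 601.9.
ΔI = 49470 − 34300 = 15170; midpoint Ī = (34300 + 49470)/2 = 41885.
η = (ΔQ/Q̄) ÷ (ΔI/Ī) = (-540.2/601.9) ÷ (15170/41885) = -2.478.

-2.478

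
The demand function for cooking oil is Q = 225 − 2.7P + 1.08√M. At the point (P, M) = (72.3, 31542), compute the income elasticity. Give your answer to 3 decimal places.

0.433

At P = 72.3, M = 31542: Q = 221.599.
Holding P constant, ∂Q/∂M = 1.08/(2√M) = 0.00304053.
η_M = (∂Q/∂M)·(M/Q) = 0.00304053 × (31542/221.599) = 0.433.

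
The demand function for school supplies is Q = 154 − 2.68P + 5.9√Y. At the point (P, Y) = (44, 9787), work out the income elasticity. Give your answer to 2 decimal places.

At P = 44, Y = 9787: Q = 619.763.
Holding P constant, ∂Q/∂Y = 5.9/(2√Y) = 0.0298193.
η_Y = (∂Q/∂Y)·(Y/Q) = 0.0298193 × (9787/619.763) = 0.47.

0.47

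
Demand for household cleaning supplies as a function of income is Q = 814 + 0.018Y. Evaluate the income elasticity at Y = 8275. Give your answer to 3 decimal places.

0.155

At Y = 8275: Q = 962.950.
dQ/dY = 0.018.
η = (dQ/dY)·(Y/Q) = 0.018 × (8275/962.950) = 0.155.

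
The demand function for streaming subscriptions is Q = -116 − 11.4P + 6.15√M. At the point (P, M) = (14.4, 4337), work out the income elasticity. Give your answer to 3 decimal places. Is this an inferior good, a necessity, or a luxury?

1.622 (luxury)

At P = 14.4, M = 4337: Q = 124.854.
Holding P constant, ∂Q/∂M = 6.15/(2√M) = 0.0466929.
η_M = (∂Q/∂M)·(M/Q) = 0.0466929 × (4337/124.854) = 1.622.
Since η > 1, this is a luxury.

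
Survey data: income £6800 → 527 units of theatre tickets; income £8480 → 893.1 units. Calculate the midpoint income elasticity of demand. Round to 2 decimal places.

2.34

ΔQ = 893.1 − 527 = 366.1; midpoint Q̄ = (527 + 893.1)/2 = 710.05.
ΔI = 8480 − 6800 = 1680; midpoint Ī = (6800 + 8480)/2 = 7640.
η = (ΔQ/Q̄) ÷ (ΔI/Ī) = (366.1/710.05) ÷ (1680/7640) = 2.34.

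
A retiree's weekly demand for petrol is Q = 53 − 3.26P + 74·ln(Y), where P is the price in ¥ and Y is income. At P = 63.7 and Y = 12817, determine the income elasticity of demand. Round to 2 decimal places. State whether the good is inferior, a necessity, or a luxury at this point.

At P = 63.7, Y = 12817: Q = 545.269.
Holding P constant, ∂Q/∂Y = 74/Y = 0.00577358.
η_Y = (∂Q/∂Y)·(Y/Q) = 0.00577358 × (12817/545.269) = 0.14.
Since 0 < η < 1, this is a necessity.

0.14 (necessity)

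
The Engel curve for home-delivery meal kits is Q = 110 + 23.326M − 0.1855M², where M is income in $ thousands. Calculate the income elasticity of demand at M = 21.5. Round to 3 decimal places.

At M = 21.5: Q = 525.7616.
dQ/dM = 23.326 − 0.371M = 15.34950.
η = (dQ/dM)·(M/Q) = 15.34950 × (21.5/525.7616) = 0.628.

0.628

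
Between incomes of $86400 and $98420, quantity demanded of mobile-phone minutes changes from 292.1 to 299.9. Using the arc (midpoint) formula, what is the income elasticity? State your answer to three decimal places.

ΔQ = 299.9 − 292.1 = 7.8; midpoint Q̄ = (292.1 + 299.9)/2 = 296.
ΔI = 98420 − 86400 = 12020; midpoint Ī = (86400 + 98420)/2 = 92410.
η = (ΔQ/Q̄) ÷ (ΔI/Ī) = (7.8/296) ÷ (12020/92410) = 0.203.

0.203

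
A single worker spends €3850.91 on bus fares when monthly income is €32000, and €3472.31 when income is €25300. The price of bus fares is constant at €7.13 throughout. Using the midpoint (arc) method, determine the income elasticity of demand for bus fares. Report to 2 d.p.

0.44

With a constant price, Q₁ = 3850.91/7.13 = 540.100 and Q₂ = 3472.31/7.13 = 487.000 (equivalently, work directly with expenditure since P cancels).
Midpoint %ΔQ = (3472.31 − 3850.91)/3661.61 = -0.10340; midpoint %ΔI = (25300 − 32000)/28650 = -0.23386.
η = -0.10340 / -0.23386 = 0.44.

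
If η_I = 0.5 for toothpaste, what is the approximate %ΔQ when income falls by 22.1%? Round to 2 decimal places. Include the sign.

%ΔQ ≈ η × %ΔI = 0.5 × (-22.1%) = -11.05%.

-11.05%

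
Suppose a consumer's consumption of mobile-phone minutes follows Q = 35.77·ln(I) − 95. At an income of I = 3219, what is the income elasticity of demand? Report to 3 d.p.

At I = 3219: Q = 193.908.
dQ/dI = 35.77/I = 0.0111121 at this income.
η = (dQ/dI)·(I/Q) = 0.0111121 × (3219/193.908) = 0.184.

0.184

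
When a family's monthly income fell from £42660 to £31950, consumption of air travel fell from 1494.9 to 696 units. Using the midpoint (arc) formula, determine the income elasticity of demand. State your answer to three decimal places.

2.540

ΔQ = 696 − 1494.9 = -798.9; midpoint Q̄ = (1494.9 + 696)/2 = 1095.45.
ΔI = 31950 − 42660 = -10710; midpoint Ī = (42660 + 31950)/2 = 37305.
η = (ΔQ/Q̄) ÷ (ΔI/Ī) = (-798.9/1095.45) ÷ (-10710/37305) = 2.540.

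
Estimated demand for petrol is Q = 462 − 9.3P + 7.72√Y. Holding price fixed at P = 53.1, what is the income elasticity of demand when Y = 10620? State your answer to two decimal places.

0.52

At P = 53.1, Y = 10620: Q = 763.742.
Holding P constant, ∂Q/∂Y = 7.72/(2√Y) = 0.0374563.
η_Y = (∂Q/∂Y)·(Y/Q) = 0.0374563 × (10620/763.742) = 0.52.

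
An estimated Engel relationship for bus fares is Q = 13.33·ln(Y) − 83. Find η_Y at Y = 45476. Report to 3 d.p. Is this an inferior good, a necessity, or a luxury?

At Y = 45476: Q = 59.963.
dQ/dY = 13.33/Y = 0.000293122 at this income.
η = (dQ/dY)·(Y/Q) = 0.000293122 × (45476/59.963) = 0.222.
Since 0 < η < 1, the good is a necessity.

0.222 (necessity)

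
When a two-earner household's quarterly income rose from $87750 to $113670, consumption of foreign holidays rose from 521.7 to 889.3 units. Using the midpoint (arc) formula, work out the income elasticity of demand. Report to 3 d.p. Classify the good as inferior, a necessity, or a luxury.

ΔQ = 889.3 − 521.7 = 367.6; midpoint Q̄ = (521.7 + 889.3)/2 = 705.5.
ΔI = 113670 − 87750 = 25920; midpoint Ī = (87750 + 113670)/2 = 100710.
η = (ΔQ/Q̄) ÷ (ΔI/Ī) = (367.6/705.5) ÷ (25920/100710) = 2.024.
η > 1 ⇒ luxury.

2.024 (luxury)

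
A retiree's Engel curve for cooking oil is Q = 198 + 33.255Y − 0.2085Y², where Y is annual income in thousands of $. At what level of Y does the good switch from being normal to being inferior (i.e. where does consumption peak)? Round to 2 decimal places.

dQ/dY = 33.255 − 0.417Y.
The good is inferior where dQ/dY < 0. Setting dQ/dY = 0 gives Y = 33.255 / 0.417 = 79.75.

79.75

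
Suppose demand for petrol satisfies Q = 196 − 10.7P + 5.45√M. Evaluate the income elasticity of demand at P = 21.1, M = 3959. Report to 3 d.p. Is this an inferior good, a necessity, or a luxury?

0.548 (necessity)

At P = 21.1, M = 3959: Q = 313.147.
Holding P constant, ∂Q/∂M = 5.45/(2√M) = 0.0433086.
η_M = (∂Q/∂M)·(M/Q) = 0.0433086 × (3959/313.147) = 0.548.
Since 0 < η < 1, this is a necessity.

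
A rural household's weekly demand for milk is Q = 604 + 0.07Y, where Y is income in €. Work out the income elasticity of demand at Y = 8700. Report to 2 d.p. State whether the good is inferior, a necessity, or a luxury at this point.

At Y = 8700: Q = 1213.000.
dQ/dY = 0.07.
η = (dQ/dY)·(Y/Q) = 0.07 × (8700/1213.000) = 0.50.
Since 0 < η < 1, the good is a necessity.

0.50 (necessity)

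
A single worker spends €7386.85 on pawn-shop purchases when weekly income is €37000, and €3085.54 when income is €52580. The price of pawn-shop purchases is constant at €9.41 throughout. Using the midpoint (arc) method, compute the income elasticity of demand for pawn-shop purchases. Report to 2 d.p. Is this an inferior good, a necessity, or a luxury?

-2.36 (inferior good)

With a constant price, Q₁ = 7386.85/9.41 = 785.000 and Q₂ = 3085.54/9.41 = 327.900 (equivalently, work directly with expenditure since P cancels).
Midpoint %ΔQ = (3085.54 − 7386.85)/5236.20 = -0.82146; midpoint %ΔI = (52580 − 37000)/44790 = 0.34785.
η = -0.82146 / 0.34785 = -2.36.
η < 0 ⇒ inferior good.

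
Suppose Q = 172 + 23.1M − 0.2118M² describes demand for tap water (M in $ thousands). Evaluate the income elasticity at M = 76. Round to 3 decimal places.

At M = 76: Q = 704.2432.
dQ/dM = 23.1 − 0.4236M = -9.09360.
η = (dQ/dM)·(M/Q) = -9.09360 × (76/704.2432) = -0.981.

-0.981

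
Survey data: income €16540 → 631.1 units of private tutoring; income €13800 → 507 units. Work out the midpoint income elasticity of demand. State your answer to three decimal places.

1.207

ΔQ = 507 − 631.1 = -124.1; midpoint Q̄ = (631.1 + 507)/2 = 569.05.
ΔI = 13800 − 16540 = -2740; midpoint Ī = (16540 + 13800)/2 = 15170.
η = (ΔQ/Q̄) ÷ (ΔI/Ī) = (-124.1/569.05) ÷ (-2740/15170) = 1.207.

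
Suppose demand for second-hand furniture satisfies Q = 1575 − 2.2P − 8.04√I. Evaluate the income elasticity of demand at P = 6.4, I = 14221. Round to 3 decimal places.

At P = 6.4, I = 14221: Q = 602.135.
Holding P constant, ∂Q/∂I = -8.04/(2√I) = -0.0337102.
η_I = (∂Q/∂I)·(I/Q) = -0.0337102 × (14221/602.135) = -0.796.

-0.796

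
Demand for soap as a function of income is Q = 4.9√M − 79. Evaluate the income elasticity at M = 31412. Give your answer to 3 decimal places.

0.550

At M = 31412: Q = 789.448.
dQ/dM = 4.9/(2√M) = 0.0138235 at this income.
η = (dQ/dM)·(M/Q) = 0.0138235 × (31412/789.448) = 0.550.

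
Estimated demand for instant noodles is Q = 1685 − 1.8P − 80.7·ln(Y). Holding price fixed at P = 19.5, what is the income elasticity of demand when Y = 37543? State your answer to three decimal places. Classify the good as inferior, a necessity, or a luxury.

At P = 19.5, Y = 37543: Q = 799.867.
Holding P constant, ∂Q/∂Y = -80.7/Y = -0.00214954.
η_Y = (∂Q/∂Y)·(Y/Q) = -0.00214954 × (37543/799.867) = -0.101.
Since η < 0, this is an inferior good.

-0.101 (inferior good)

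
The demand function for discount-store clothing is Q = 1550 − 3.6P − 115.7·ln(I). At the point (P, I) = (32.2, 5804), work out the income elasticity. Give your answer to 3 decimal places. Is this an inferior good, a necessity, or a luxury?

-0.268 (inferior good)

At P = 32.2, I = 5804: Q = 431.389.
Holding P constant, ∂Q/∂I = -115.7/I = -0.0199345.
η_I = (∂Q/∂I)·(I/Q) = -0.0199345 × (5804/431.389) = -0.268.
Since η < 0, this is an inferior good.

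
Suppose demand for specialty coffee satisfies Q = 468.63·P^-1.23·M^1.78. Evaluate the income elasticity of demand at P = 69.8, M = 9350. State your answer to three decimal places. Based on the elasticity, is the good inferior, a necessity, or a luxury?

For a multiplicative demand Q = A·P^α·M^β, the income elasticity is β everywhere.
Here β = 1.78, so η = 1.780.
Since η > 1, this is a luxury.

1.780 (luxury)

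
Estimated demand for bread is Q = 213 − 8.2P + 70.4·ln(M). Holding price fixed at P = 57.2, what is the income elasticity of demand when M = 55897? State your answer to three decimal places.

0.137

At P = 57.2, M = 55897: Q = 513.521.
Holding P constant, ∂Q/∂M = 70.4/M = 0.00125946.
η_M = (∂Q/∂M)·(M/Q) = 0.00125946 × (55897/513.521) = 0.137.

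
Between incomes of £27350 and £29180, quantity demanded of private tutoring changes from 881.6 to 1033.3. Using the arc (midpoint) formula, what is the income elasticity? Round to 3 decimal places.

2.447

ΔQ = 1033.3 − 881.6 = 151.7; midpoint Q̄ = (881.6 + 1033.3)/2 = 957.45.
ΔI = 29180 − 27350 = 1830; midpoint Ī = (27350 + 29180)/2 = 28265.
η = (ΔQ/Q̄) ÷ (ΔI/Ī) = (151.7/957.45) ÷ (1830/28265) = 2.447.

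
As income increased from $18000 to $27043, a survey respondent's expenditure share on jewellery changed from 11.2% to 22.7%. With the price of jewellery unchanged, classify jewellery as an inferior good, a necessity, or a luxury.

luxury

The budget share rises as income rises, so η > 1.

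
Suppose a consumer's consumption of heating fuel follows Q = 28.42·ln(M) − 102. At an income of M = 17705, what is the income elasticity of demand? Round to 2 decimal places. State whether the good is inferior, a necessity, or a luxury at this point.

0.16 (necessity)

At M = 17705: Q = 175.993.
dQ/dM = 28.42/M = 0.0016052 at this income.
η = (dQ/dM)·(M/Q) = 0.0016052 × (17705/175.993) = 0.16.
Since 0 < η < 1, the good is a necessity.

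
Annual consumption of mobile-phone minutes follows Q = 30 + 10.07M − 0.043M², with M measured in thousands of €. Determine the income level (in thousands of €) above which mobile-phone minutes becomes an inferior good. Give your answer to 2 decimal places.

dQ/dM = 10.07 − 0.086M.
The good is inferior where dQ/dM < 0. Setting dQ/dM = 0 gives M = 10.07 / 0.086 = 117.09.

117.09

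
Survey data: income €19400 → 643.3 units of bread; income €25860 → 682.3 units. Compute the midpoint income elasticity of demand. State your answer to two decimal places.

0.21

ΔQ = 682.3 − 643.3 = 39; midpoint Q̄ = (643.3 + 682.3)/2 = 662.8.
ΔI = 25860 − 19400 = 6460; midpoint Ī = (19400 + 25860)/2 = 22630.
η = (ΔQ/Q̄) ÷ (ΔI/Ī) = (39/662.8) ÷ (6460/22630) = 0.21.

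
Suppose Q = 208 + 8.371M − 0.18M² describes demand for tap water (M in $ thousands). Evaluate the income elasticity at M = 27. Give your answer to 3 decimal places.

-0.120

At M = 27: Q = 302.7970.
dQ/dM = 8.371 − 0.36M = -1.34900.
η = (dQ/dM)·(M/Q) = -1.34900 × (27/302.7970) = -0.120.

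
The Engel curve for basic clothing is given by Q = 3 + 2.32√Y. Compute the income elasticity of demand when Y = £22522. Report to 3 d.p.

At Y = 22522: Q = 351.170.
dQ/dY = 2.32/(2√Y) = 0.00772956 at this income.
η = (dQ/dY)·(Y/Q) = 0.00772956 × (22522/351.170) = 0.496.

0.496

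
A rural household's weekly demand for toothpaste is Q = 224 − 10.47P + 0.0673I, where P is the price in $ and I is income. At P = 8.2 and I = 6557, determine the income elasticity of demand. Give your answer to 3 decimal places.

At P = 8.2, I = 6557: Q = 579.432.
Holding P constant, ∂Q/∂I = 0.0673.
η_I = (∂Q/∂I)·(I/Q) = 0.0673 × (6557/579.432) = 0.762.

0.762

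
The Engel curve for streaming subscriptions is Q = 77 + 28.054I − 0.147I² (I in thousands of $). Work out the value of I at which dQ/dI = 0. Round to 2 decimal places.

dQ/dI = 28.054 − 0.294I.
The good is inferior where dQ/dI < 0. Setting dQ/dI = 0 gives I = 28.054 / 0.294 = 95.42.

95.42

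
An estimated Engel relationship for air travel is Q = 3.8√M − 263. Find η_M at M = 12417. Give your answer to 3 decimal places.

1.320

At M = 12417: Q = 160.440.
dQ/dM = 3.8/(2√M) = 0.0170508 at this income.
η = (dQ/dM)·(M/Q) = 0.0170508 × (12417/160.440) = 1.320.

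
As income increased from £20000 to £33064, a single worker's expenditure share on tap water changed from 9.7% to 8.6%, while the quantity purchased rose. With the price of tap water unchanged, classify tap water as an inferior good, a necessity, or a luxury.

Quantity rises but the budget share falls as income rises, so 0 < η < 1.

necessity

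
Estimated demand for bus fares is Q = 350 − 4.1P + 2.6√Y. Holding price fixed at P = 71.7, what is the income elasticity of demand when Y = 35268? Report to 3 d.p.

At P = 71.7, Y = 35268: Q = 544.304.
Holding P constant, ∂Q/∂Y = 2.6/(2√Y) = 0.00692234.
η_Y = (∂Q/∂Y)·(Y/Q) = 0.00692234 × (35268/544.304) = 0.449.

0.449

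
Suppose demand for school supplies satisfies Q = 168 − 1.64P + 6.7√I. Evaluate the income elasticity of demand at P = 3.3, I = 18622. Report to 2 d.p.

At P = 3.3, I = 18622: Q = 1076.886.
Holding P constant, ∂Q/∂I = 6.7/(2√I) = 0.0245489.
η_I = (∂Q/∂I)·(I/Q) = 0.0245489 × (18622/1076.886) = 0.42.

0.42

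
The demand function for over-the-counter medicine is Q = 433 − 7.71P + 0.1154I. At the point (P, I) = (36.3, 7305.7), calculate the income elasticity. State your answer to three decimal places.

0.846

At P = 36.3, I = 7305.7: Q = 996.205.
Holding P constant, ∂Q/∂I = 0.1154.
η_I = (∂Q/∂I)·(I/Q) = 0.1154 × (7305.7/996.205) = 0.846.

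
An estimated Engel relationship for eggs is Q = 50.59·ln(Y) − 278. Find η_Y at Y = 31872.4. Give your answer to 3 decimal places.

0.205

At Y = 31872.4: Q = 246.593.
dQ/dY = 50.59/Y = 0.00158727 at this income.
η = (dQ/dY)·(Y/Q) = 0.00158727 × (31872.4/246.593) = 0.205.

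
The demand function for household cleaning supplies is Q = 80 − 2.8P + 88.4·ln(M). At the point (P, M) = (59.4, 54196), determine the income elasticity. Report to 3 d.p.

At P = 59.4, M = 54196: Q = 877.272.
Holding P constant, ∂Q/∂M = 88.4/M = 0.00163112.
η_M = (∂Q/∂M)·(M/Q) = 0.00163112 × (54196/877.272) = 0.101.

0.101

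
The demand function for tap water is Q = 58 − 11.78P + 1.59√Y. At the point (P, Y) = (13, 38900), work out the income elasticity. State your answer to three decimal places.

0.718

At P = 13, Y = 38900: Q = 218.457.
Holding P constant, ∂Q/∂Y = 1.59/(2√Y) = 0.00403081.
η_Y = (∂Q/∂Y)·(Y/Q) = 0.00403081 × (38900/218.457) = 0.718.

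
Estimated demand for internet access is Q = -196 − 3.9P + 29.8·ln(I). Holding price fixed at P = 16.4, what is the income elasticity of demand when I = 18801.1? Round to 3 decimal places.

At P = 16.4, I = 18801.1: Q = 33.322.
Holding P constant, ∂Q/∂I = 29.8/I = 0.00158501.
η_I = (∂Q/∂I)·(I/Q) = 0.00158501 × (18801.1/33.322) = 0.894.

0.894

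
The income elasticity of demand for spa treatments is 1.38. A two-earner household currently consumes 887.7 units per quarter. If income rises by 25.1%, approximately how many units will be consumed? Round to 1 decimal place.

1195.2

%ΔQ ≈ η × %ΔI = 1.38 × 25.1% = 34.638%.
New Q ≈ 887.7 × (1 + 0.34638) = 1195.2.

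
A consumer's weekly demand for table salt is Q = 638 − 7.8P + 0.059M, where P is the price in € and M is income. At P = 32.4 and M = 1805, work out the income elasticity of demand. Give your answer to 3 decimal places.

At P = 32.4, M = 1805: Q = 491.775.
Holding P constant, ∂Q/∂M = 0.059.
η_M = (∂Q/∂M)·(M/Q) = 0.059 × (1805/491.775) = 0.217.

0.217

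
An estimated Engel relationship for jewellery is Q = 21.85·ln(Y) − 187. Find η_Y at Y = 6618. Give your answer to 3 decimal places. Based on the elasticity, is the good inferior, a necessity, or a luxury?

At Y = 6618: Q = 5.226.
dQ/dY = 21.85/Y = 0.0033016 at this income.
η = (dQ/dY)·(Y/Q) = 0.0033016 × (6618/5.226) = 4.181.
Since η > 1, the good is a luxury.

4.181 (luxury)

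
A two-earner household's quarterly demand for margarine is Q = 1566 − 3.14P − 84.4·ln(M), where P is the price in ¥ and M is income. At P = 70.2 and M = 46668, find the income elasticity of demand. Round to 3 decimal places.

At P = 70.2, M = 46668: Q = 438.203.
Holding P constant, ∂Q/∂M = -84.4/M = -0.00180852.
η_M = (∂Q/∂M)·(M/Q) = -0.00180852 × (46668/438.203) = -0.193.

-0.193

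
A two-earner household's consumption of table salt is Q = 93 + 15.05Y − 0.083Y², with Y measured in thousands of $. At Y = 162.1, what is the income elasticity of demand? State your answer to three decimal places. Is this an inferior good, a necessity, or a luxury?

At Y = 162.1: Q = 351.6630.
dQ/dY = 15.05 − 0.166Y = -11.85860.
η = (dQ/dY)·(Y/Q) = -11.85860 × (162.1/351.6630) = -5.466.
η < 0 ⇒ inferior good.

-5.466 (inferior good)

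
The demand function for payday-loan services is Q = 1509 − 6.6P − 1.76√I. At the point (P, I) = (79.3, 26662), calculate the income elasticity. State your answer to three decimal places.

At P = 79.3, I = 26662: Q = 698.238.
Holding P constant, ∂Q/∂I = -1.76/(2√I) = -0.00538935.
η_I = (∂Q/∂I)·(I/Q) = -0.00538935 × (26662/698.238) = -0.206.

-0.206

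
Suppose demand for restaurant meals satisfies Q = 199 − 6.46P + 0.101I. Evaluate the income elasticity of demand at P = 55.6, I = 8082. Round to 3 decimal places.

1.244

At P = 55.6, I = 8082: Q = 656.106.
Holding P constant, ∂Q/∂I = 0.101.
η_I = (∂Q/∂I)·(I/Q) = 0.101 × (8082/656.106) = 1.244.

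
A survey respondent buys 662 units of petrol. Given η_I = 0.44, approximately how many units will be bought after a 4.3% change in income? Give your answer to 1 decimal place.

%ΔQ ≈ η × %ΔI = 0.44 × 4.3% = 1.892%.
New Q ≈ 662 × (1 + 0.01892) = 674.5.

674.5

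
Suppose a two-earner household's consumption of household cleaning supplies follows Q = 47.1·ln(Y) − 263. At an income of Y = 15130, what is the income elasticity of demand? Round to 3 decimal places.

0.247

At Y = 15130: Q = 190.311.
dQ/dY = 47.1/Y = 0.00311302 at this income.
η = (dQ/dY)·(Y/Q) = 0.00311302 × (15130/190.311) = 0.247.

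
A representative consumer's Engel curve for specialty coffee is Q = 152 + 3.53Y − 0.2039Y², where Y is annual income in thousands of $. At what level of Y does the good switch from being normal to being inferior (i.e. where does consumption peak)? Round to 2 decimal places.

8.66

dQ/dY = 3.53 − 0.4078Y.
The good is inferior where dQ/dY < 0. Setting dQ/dY = 0 gives Y = 3.53 / 0.4078 = 8.66.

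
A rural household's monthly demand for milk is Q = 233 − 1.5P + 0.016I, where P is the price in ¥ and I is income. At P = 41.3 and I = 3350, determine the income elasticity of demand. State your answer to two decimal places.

0.24

At P = 41.3, I = 3350: Q = 224.650.
Holding P constant, ∂Q/∂I = 0.016.
η_I = (∂Q/∂I)·(I/Q) = 0.016 × (3350/224.650) = 0.24.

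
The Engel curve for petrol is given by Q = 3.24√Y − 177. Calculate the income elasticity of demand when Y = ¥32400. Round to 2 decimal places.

At Y = 32400: Q = 406.200.
dQ/dY = 3.24/(2√Y) = 0.009 at this income.
η = (dQ/dY)·(Y/Q) = 0.009 × (32400/406.200) = 0.72.

0.72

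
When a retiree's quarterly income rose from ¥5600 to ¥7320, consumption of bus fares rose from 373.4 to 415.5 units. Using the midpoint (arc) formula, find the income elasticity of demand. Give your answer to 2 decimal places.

0.40

ΔQ = 415.5 − 373.4 = 42.1; midpoint Q̄ = (373.4 + 415.5)/2 = 394.45.
ΔI = 7320 − 5600 = 1720; midpoint Ī = (5600 + 7320)/2 = 6460.
η = (ΔQ/Q̄) ÷ (ΔI/Ī) = (42.1/394.45) ÷ (1720/6460) = 0.40.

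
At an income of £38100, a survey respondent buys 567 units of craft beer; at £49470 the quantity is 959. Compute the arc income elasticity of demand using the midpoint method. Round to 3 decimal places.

ΔQ = 959 − 567 = 392; midpoint Q̄ = (567 + 959)/2 = 763.
ΔI = 49470 − 38100 = 11370; midpoint Ī = (38100 + 49470)/2 = 43785.
η = (ΔQ/Q̄) ÷ (ΔI/Ī) = (392/763) ÷ (11370/43785) = 1.978.

1.978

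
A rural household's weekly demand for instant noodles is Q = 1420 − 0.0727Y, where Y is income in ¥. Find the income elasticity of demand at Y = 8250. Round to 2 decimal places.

At Y = 8250: Q = 820.225.
dQ/dY = −0.0727.
η = (dQ/dY)·(Y/Q) = -0.0727 × (8250/820.225) = -0.73.

-0.73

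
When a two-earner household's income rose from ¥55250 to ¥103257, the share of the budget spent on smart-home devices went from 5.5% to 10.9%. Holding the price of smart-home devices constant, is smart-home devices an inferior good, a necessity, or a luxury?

luxury

The budget share rises as income rises, so η > 1.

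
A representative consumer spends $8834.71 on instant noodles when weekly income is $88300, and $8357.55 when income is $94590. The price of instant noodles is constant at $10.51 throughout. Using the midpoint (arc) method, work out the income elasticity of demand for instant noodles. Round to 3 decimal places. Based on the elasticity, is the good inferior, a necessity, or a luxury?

-0.807 (inferior good)

With a constant price, Q₁ = 8834.71/10.51 = 840.600 and Q₂ = 8357.55/10.51 = 795.200 (equivalently, work directly with expenditure since P cancels).
Midpoint %ΔQ = (8357.55 − 8834.71)/8596.13 = -0.05551; midpoint %ΔI = (94590 − 88300)/91445 = 0.06878.
η = -0.05551 / 0.06878 = -0.807.
η < 0 ⇒ inferior good.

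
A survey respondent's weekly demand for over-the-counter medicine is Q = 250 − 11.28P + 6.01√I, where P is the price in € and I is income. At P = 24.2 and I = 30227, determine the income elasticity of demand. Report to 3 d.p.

At P = 24.2, I = 30227: Q = 1021.917.
Holding P constant, ∂Q/∂I = 6.01/(2√I) = 0.0172841.
η_I = (∂Q/∂I)·(I/Q) = 0.0172841 × (30227/1021.917) = 0.511.

0.511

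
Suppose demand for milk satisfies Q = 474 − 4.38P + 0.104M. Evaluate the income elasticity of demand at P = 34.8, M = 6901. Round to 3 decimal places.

0.691

At P = 34.8, M = 6901: Q = 1039.280.
Holding P constant, ∂Q/∂M = 0.104.
η_M = (∂Q/∂M)·(M/Q) = 0.104 × (6901/1039.280) = 0.691.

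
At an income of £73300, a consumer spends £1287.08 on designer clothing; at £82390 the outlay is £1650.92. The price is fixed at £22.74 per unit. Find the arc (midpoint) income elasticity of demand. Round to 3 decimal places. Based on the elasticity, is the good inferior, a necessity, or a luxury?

2.121 (luxury)

With a constant price, Q₁ = 1287.08/22.74 = 56.600 and Q₂ = 1650.92/22.74 = 72.600 (equivalently, work directly with expenditure since P cancels).
Midpoint %ΔQ = (1650.92 − 1287.08)/1469.00 = 0.24768; midpoint %ΔI = (82390 − 73300)/77845 = 0.11677.
η = 0.24768 / 0.11677 = 2.121.
η > 1 ⇒ luxury.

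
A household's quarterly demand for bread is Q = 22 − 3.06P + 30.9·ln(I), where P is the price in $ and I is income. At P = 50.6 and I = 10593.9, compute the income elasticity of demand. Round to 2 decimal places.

At P = 50.6, I = 10593.9: Q = 153.546.
Holding P constant, ∂Q/∂I = 30.9/I = 0.00291677.
η_I = (∂Q/∂I)·(I/Q) = 0.00291677 × (10593.9/153.546) = 0.20.

0.20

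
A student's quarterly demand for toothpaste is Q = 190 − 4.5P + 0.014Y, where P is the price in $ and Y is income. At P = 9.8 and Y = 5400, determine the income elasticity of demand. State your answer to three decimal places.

0.341

At P = 9.8, Y = 5400: Q = 221.500.
Holding P constant, ∂Q/∂Y = 0.014.
η_Y = (∂Q/∂Y)·(Y/Q) = 0.014 × (5400/221.500) = 0.341.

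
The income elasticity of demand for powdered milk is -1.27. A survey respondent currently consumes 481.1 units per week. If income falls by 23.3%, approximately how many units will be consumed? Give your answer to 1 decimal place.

623.5

%ΔQ ≈ η × %ΔI = -1.27 × (-23.3%) = 29.591%.
New Q ≈ 481.1 × (1 + 0.29591) = 623.5.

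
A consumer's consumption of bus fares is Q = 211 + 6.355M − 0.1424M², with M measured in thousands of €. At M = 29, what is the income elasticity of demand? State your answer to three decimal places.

At M = 29: Q = 275.5366.
dQ/dM = 6.355 − 0.2848M = -1.90420.
η = (dQ/dM)·(M/Q) = -1.90420 × (29/275.5366) = -0.200.

-0.200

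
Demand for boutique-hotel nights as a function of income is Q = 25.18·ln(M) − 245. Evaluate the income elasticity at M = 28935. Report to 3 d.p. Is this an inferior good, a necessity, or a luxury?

At M = 28935: Q = 13.669.
dQ/dM = 25.18/M = 0.000870226 at this income.
η = (dQ/dM)·(M/Q) = 0.000870226 × (28935/13.669) = 1.842.
Since η > 1, the good is a luxury.

1.842 (luxury)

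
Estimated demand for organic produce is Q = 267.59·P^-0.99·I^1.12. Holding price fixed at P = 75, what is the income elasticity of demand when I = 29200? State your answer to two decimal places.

For a multiplicative demand Q = A·P^α·I^β, the income elasticity is β everywhere.
Here β = 1.12, so η = 1.12.

1.12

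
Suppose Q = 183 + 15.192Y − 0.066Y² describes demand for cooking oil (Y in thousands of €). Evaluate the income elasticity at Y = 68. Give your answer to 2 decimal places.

0.46

At Y = 68: Q = 910.8720.
dQ/dY = 15.192 − 0.132Y = 6.21600.
η = (dQ/dY)·(Y/Q) = 6.21600 × (68/910.8720) = 0.46.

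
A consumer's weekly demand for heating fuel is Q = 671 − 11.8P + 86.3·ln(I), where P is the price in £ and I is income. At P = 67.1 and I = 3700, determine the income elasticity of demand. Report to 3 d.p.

At P = 67.1, I = 3700: Q = 588.268.
Holding P constant, ∂Q/∂I = 86.3/I = 0.0233243.
η_I = (∂Q/∂I)·(I/Q) = 0.0233243 × (3700/588.268) = 0.147.

0.147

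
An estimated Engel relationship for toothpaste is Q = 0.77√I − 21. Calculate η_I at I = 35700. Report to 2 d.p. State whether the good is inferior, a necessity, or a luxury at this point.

At I = 35700: Q = 124.487.
dQ/dI = 0.77/(2√I) = 0.00203764 at this income.
η = (dQ/dI)·(I/Q) = 0.00203764 × (35700/124.487) = 0.58.
Since 0 < η < 1, the good is a necessity.

0.58 (necessity)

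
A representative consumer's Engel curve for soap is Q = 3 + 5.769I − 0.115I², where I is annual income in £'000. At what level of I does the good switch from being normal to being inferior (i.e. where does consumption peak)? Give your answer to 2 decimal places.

25.08

dQ/dI = 5.769 − 0.23I.
The good is inferior where dQ/dI < 0. Setting dQ/dI = 0 gives I = 5.769 / 0.23 = 25.08.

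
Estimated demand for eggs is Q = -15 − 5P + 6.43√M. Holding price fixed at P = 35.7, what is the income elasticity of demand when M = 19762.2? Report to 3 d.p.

At P = 35.7, M = 19762.2: Q = 710.417.
Holding P constant, ∂Q/∂M = 6.43/(2√M) = 0.0228699.
η_M = (∂Q/∂M)·(M/Q) = 0.0228699 × (19762.2/710.417) = 0.636.

0.636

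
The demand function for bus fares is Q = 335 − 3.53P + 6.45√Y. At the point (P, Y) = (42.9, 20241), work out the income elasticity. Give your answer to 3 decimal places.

At P = 42.9, Y = 20241: Q = 1101.210.
Holding P constant, ∂Q/∂Y = 6.45/(2√Y) = 0.022668.
η_Y = (∂Q/∂Y)·(Y/Q) = 0.022668 × (20241/1101.210) = 0.417.

0.417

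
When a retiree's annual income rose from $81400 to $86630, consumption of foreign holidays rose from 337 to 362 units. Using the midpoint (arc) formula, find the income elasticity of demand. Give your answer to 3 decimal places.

ΔQ = 362 − 337 = 25; midpoint Q̄ = (337 + 362)/2 = 349.5.
ΔI = 86630 − 81400 = 5230; midpoint Ī = (81400 + 86630)/2 = 84015.
η = (ΔQ/Q̄) ÷ (ΔI/Ī) = (25/349.5) ÷ (5230/84015) = 1.149.

1.149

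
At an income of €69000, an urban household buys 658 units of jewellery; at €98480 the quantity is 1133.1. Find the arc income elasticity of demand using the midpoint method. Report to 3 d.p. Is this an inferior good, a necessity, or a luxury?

1.507 (luxury)

ΔQ = 1133.1 − 658 = 475.1; midpoint Q̄ = (658 + 1133.1)/2 = 895.55.
ΔI = 98480 − 69000 = 29480; midpoint Ī = (69000 + 98480)/2 = 83740.
η = (ΔQ/Q̄) ÷ (ΔI/Ī) = (475.1/895.55) ÷ (29480/83740) = 1.507.
η > 1 ⇒ luxury.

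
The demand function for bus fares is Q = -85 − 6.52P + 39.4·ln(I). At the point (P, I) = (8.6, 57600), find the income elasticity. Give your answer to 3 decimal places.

0.135

At P = 8.6, I = 57600: Q = 290.802.
Holding P constant, ∂Q/∂I = 39.4/I = 0.000684028.
η_I = (∂Q/∂I)·(I/Q) = 0.000684028 × (57600/290.802) = 0.135.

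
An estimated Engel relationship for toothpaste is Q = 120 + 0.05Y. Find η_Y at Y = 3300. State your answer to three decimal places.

At Y = 3300: Q = 285.000.
dQ/dY = 0.05.
η = (dQ/dY)·(Y/Q) = 0.05 × (3300/285.000) = 0.579.

0.579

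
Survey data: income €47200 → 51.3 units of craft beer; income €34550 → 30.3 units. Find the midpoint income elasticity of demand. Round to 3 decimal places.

ΔQ = 30.3 − 51.3 = -21; midpoint Q̄ = (51.3 + 30.3)/2 = 40.8.
ΔI = 34550 − 47200 = -12650; midpoint Ī = (47200 + 34550)/2 = 40875.
η = (ΔQ/Q̄) ÷ (ΔI/Ī) = (-21/40.8) ÷ (-12650/40875) = 1.663.

1.663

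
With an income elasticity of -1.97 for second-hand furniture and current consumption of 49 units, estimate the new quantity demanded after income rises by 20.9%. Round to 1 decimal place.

%ΔQ ≈ η × %ΔI = -1.97 × 20.9% = -41.173%.
New Q ≈ 49 × (1 − 0.41173) = 28.8.

28.8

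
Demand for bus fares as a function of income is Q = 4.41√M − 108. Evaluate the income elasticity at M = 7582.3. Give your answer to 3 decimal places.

0.696

At M = 7582.3: Q = 276.007.
dQ/dM = 4.41/(2√M) = 0.0253226 at this income.
η = (dQ/dM)·(M/Q) = 0.0253226 × (7582.3/276.007) = 0.696.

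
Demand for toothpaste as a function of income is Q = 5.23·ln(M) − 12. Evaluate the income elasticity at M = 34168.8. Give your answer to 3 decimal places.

0.123

At M = 34168.8: Q = 42.596.
dQ/dM = 5.23/M = 0.000153064 at this income.
η = (dQ/dM)·(M/Q) = 0.000153064 × (34168.8/42.596) = 0.123.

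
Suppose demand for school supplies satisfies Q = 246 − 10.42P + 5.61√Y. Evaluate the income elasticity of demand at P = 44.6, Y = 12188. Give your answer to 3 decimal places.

At P = 44.6, Y = 12188: Q = 400.608.
Holding P constant, ∂Q/∂Y = 5.61/(2√Y) = 0.0254078.
η_Y = (∂Q/∂Y)·(Y/Q) = 0.0254078 × (12188/400.608) = 0.773.

0.773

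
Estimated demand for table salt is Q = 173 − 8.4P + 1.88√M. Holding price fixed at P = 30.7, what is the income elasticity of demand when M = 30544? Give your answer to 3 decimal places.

0.674

At P = 30.7, M = 30544: Q = 243.685.
Holding P constant, ∂Q/∂M = 1.88/(2√M) = 0.00537855.
η_M = (∂Q/∂M)·(M/Q) = 0.00537855 × (30544/243.685) = 0.674.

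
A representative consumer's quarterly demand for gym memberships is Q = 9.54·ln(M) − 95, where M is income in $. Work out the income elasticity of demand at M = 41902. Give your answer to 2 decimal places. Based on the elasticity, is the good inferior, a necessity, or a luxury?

1.46 (luxury)

At M = 41902: Q = 6.535.
dQ/dM = 9.54/M = 0.000227674 at this income.
η = (dQ/dM)·(M/Q) = 0.000227674 × (41902/6.535) = 1.46.
Since η > 1, the good is a luxury.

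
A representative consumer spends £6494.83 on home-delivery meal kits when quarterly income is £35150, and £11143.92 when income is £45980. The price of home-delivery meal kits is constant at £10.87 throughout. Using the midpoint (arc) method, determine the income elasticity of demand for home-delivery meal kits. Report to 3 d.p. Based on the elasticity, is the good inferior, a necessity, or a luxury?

With a constant price, Q₁ = 6494.83/10.87 = 597.500 and Q₂ = 11143.92/10.87 = 1025.200 (equivalently, work directly with expenditure since P cancels).
Midpoint %ΔQ = (11143.92 − 6494.83)/8819.38 = 0.52715; midpoint %ΔI = (45980 − 35150)/40565 = 0.26698.
η = 0.52715 / 0.26698 = 1.974.
η > 1 ⇒ luxury.

1.974 (luxury)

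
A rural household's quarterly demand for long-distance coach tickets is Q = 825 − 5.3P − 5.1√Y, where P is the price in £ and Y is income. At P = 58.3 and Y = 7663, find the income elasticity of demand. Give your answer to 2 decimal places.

-3.21

At P = 58.3, Y = 7663: Q = 69.563.
Holding P constant, ∂Q/∂Y = -5.1/(2√Y) = -0.02913.
η_Y = (∂Q/∂Y)·(Y/Q) = -0.02913 × (7663/69.563) = -3.21.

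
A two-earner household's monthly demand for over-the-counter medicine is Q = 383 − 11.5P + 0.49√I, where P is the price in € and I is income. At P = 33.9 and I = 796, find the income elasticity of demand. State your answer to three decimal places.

0.991

At P = 33.9, I = 796: Q = 6.975.
Holding P constant, ∂Q/∂I = 0.49/(2√I) = 0.00868379.
η_I = (∂Q/∂I)·(I/Q) = 0.00868379 × (796/6.975) = 0.991.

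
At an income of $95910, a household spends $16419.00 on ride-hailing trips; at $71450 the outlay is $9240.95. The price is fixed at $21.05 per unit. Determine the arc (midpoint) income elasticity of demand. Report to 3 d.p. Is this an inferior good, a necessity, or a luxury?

With a constant price, Q₁ = 16419.00/21.05 = 780.000 and Q₂ = 9240.95/21.05 = 439.000 (equivalently, work directly with expenditure since P cancels).
Midpoint %ΔQ = (9240.95 − 16419.00)/12829.98 = -0.55947; midpoint %ΔI = (71450 − 95910)/83680 = -0.29230.
η = -0.55947 / -0.29230 = 1.914.
η > 1 ⇒ luxury.

1.914 (luxury)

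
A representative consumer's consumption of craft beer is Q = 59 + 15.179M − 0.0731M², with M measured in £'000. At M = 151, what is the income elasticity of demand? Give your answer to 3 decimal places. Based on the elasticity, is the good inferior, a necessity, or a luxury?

At M = 151: Q = 684.2759.
dQ/dM = 15.179 − 0.1462M = -6.89720.
η = (dQ/dM)·(M/Q) = -6.89720 × (151/684.2759) = -1.522.
η < 0 ⇒ inferior good.

-1.522 (inferior good)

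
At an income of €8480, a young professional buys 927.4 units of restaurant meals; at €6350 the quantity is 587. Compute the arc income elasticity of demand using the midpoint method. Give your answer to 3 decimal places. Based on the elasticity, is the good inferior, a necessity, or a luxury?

ΔQ = 587 − 927.4 = -340.4; midpoint Q̄ = (927.4 + 587)/2 = 757.2.
ΔI = 6350 − 8480 = -2130; midpoint Ī = (8480 + 6350)/2 = 7415.
η = (ΔQ/Q̄) ÷ (ΔI/Ī) = (-340.4/757.2) ÷ (-2130/7415) = 1.565.
η > 1 ⇒ luxury.

1.565 (luxury)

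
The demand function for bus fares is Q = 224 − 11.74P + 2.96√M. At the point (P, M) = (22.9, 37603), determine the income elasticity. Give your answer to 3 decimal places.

0.542

At P = 22.9, M = 37603: Q = 529.142.
Holding P constant, ∂Q/∂M = 2.96/(2√M) = 0.00763221.
η_M = (∂Q/∂M)·(M/Q) = 0.00763221 × (37603/529.142) = 0.542.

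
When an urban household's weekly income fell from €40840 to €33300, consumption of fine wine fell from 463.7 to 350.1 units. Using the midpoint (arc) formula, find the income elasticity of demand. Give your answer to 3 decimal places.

ΔQ = 350.1 − 463.7 = -113.6; midpoint Q̄ = (463.7 + 350.1)/2 = 406.9.
ΔI = 33300 − 40840 = -7540; midpoint Ī = (40840 + 33300)/2 = 37070.
η = (ΔQ/Q̄) ÷ (ΔI/Ī) = (-113.6/406.9) ÷ (-7540/37070) = 1.373.

1.373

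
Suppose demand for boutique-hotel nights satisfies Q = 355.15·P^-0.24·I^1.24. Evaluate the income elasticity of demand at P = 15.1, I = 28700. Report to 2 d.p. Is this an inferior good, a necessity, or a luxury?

1.24 (luxury)

For a multiplicative demand Q = A·P^α·I^β, the income elasticity is β everywhere.
Here β = 1.24, so η = 1.24.
Since η > 1, this is a luxury.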